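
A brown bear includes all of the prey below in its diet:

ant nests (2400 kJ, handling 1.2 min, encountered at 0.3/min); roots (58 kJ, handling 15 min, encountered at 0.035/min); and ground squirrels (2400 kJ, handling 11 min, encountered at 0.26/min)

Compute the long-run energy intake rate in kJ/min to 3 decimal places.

R = Σλ_iE_i / (1 + Σλ_ih_i)
Numerator: 0.3×2400 + 0.035×58 + 0.26×2400 = 1346
Denominator: 1 + 0.3×1.2 + 0.035×15 + 0.26×11 = 4.745
R = 1346/4.745 = 283.7 kJ/min

283.673 kJ/min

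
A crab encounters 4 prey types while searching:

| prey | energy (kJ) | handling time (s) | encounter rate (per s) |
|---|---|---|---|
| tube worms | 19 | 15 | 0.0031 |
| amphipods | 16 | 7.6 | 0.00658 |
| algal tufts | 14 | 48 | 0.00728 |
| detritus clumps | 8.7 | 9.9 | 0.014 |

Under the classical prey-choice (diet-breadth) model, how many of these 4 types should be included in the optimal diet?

4

E/h in descending order: amphipods 2.11, tube worms 1.27, detritus clumps 0.879, algal tufts 0.292 kJ/s. The optimal diet is the largest prefix of this list for which every included type satisfies E_i/h_i > R on the types above it.
Rate on top 1: 0.1003. tube worms: 1.27 > 0.1003 → include.
Rate on top 2: 0.1497. detritus clumps: 0.879 > 0.1497 → include.
Rate on top 3: 0.2315. algal tufts: 0.292 > 0.2315 → include.
Optimal diet: amphipods, tube worms, detritus clumps, algal tufts — 4 of 4 types.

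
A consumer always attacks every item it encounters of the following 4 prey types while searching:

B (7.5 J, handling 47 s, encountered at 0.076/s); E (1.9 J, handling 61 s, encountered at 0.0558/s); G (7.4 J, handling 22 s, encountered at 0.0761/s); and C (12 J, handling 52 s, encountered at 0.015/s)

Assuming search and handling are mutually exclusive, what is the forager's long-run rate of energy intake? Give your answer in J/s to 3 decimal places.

0.136 J/s

R = Σλ_iE_i / (1 + Σλ_ih_i)
Numerator: 0.076×7.5 + 0.0558×1.9 + 0.0761×7.4 + 0.015×12 = 1.419
Denominator: 1 + 0.076×47 + 0.0558×61 + 0.0761×22 + 0.015×52 = 10.43
R = 1.419/10.43 = 0.1361 J/s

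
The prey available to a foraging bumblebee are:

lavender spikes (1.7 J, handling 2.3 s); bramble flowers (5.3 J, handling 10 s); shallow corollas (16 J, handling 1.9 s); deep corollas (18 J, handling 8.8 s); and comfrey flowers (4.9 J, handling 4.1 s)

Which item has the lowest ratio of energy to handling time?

In descending order of E/h:
shallow corollas: 16/1.9 = 8.42 J/s
deep corollas: 18/8.8 = 2.05 J/s
comfrey flowers: 4.9/4.1 = 1.2 J/s
lavender spikes: 1.7/2.3 = 0.739 J/s
bramble flowers: 5.3/10 = 0.53 J/s

bramble flowers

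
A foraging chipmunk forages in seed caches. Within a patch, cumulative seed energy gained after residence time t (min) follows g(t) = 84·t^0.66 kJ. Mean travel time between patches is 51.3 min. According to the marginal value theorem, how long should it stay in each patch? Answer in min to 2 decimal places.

By the marginal value theorem, leave when the instantaneous gain rate g'(t) equals the habitat-wide average g(t)/(T + t).
g'(t) = 0.66·84·t^-0.34. Setting 0.66·84·t^-0.34 = 84·t^0.66/(51.3+t) gives 0.66(51.3+t) = t, so 0.34·t = 0.66×51.3.
t* = 0.66×51.3/0.34 = 99.58 min.

99.58 min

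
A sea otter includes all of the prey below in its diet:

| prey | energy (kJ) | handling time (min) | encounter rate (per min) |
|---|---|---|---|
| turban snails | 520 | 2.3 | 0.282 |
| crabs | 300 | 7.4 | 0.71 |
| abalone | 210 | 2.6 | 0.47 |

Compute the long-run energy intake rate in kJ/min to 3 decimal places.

Energy encountered per unit search time: 0.282×520 + 0.71×300 + 0.47×210 = 458.3 kJ/min.
Handling time per unit search time: 0.282×2.3 + 0.71×7.4 + 0.47×2.6 = 7.125.
Rate = 458.3/(1 + 7.125) = 56.41 kJ/min.

56.414 kJ/min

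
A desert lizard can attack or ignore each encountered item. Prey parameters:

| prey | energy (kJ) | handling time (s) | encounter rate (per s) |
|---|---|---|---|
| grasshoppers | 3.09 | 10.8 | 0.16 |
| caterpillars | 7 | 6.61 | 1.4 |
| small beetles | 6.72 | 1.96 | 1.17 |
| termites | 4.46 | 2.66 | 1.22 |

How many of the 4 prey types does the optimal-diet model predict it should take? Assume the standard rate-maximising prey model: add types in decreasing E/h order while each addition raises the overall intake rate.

E/h in descending order: small beetles 3.43, termites 1.68, caterpillars 1.06, grasshoppers 0.286 kJ/s. The optimal diet is the largest prefix of this list for which every included type satisfies E_i/h_i > R on the types above it.
Rate on top 1: 2.387. termites: 1.68 < 2.387 → exclude; stop.
Optimal diet: small beetles — 1 of 4 types.

1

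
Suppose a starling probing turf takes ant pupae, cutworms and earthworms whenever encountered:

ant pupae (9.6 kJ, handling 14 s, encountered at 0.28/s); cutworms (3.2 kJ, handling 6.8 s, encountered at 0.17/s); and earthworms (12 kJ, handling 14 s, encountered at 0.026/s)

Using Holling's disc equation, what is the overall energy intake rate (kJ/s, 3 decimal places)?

Energy encountered per unit search time: 0.28×9.6 + 0.17×3.2 + 0.026×12 = 3.544 kJ/s.
Handling time per unit search time: 0.28×14 + 0.17×6.8 + 0.026×14 = 5.44.
Rate = 3.544/(1 + 5.44) = 0.5503 kJ/s.

0.550 kJ/s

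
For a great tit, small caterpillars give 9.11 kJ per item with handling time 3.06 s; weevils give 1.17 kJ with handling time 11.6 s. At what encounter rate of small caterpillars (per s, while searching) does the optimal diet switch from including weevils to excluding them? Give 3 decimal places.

0.011 per s

Drop weevils once their profitability E₂/h₂ falls below the rate achievable on small caterpillars alone: E₂/h₂ = λE₁/(1 + λh₁).
Solve for λ: λE₁h₂ = E₂(1 + λh₁) → λ(E₁h₂ − E₂h₁) = E₂ → λ = E₂/(E₁h₂ − E₂h₁).
λ = 1.17/(9.11×11.6 − 1.17×3.06) = 1.17/102.1 = 0.01146 per s.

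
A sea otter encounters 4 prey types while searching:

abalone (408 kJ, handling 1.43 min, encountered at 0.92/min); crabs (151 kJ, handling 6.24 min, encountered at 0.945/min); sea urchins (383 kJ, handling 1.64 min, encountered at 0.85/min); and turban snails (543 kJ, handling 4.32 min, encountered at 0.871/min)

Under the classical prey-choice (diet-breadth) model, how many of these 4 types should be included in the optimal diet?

2

E/h in descending order: abalone 285, sea urchins 234, turban snails 126, crabs 24.2 kJ/min. The optimal diet is the largest prefix of this list for which every included type satisfies E_i/h_i > R on the types above it.
Rate on top 1: 162.1. sea urchins: 234 > 162.1 → include.
Rate on top 2: 188.9. turban snails: 126 < 188.9 → exclude; stop.
Optimal diet: abalone, sea urchins — 2 of 4 types.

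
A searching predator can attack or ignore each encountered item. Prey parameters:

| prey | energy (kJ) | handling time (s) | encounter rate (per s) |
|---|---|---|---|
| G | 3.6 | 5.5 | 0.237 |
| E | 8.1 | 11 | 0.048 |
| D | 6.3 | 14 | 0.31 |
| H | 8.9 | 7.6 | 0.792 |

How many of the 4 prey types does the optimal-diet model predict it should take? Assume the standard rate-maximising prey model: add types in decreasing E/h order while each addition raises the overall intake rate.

1

E/h in descending order: H 1.17, E 0.736, G 0.655, D 0.45 kJ/s. The optimal diet is the largest prefix of this list for which every included type satisfies E_i/h_i > R on the types above it.
Rate on top 1: 1.004. E: 0.736 < 1.004 → exclude; stop.
Optimal diet: H — 1 of 4 types.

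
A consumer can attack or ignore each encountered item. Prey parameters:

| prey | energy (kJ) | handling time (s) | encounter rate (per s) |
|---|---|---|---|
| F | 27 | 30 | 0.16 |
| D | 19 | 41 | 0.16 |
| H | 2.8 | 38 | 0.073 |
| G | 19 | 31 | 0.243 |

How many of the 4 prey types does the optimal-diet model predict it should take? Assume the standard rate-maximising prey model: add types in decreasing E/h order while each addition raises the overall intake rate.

1

Profitabilities (E/h, kJ/s): F 0.9, G 0.613, D 0.463, H 0.0737. Add prey in this order while the next type's profitability exceeds the intake rate on those already taken.
Rate on top 1: 0.7448. G: 0.613 < 0.7448 → exclude; stop.
Optimal diet: F — 1 of 4 types.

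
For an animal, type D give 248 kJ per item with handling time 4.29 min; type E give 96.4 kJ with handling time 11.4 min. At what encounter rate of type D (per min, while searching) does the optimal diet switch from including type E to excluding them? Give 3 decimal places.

0.040 per min

At the threshold, the rate on type D alone equals the profitability of type E: λ·248/(1 + λ·4.29) = 96.4/11.4 = 8.456.
Rearranging, λ(248 − 8.456×4.29) = 8.456, so λ = 8.456/211.7 = 0.03994 per min.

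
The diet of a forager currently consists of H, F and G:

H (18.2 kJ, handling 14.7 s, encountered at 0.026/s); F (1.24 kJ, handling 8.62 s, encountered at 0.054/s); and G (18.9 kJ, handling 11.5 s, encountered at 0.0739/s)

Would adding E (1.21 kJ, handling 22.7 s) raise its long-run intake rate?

On H, F and G alone, R = ΣλE/(1+Σλh) = 1.937/2.698 = 0.718 kJ/s.
Profitability of E: 1.21/22.7 = 0.0533 kJ/s.
Since 0.0533 < R, time spent handling E is better spent searching.

No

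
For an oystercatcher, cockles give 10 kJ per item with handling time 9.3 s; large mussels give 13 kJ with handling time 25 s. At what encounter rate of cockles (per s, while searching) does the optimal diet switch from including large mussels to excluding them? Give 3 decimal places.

The zero-one rule: include large mussels iff E₂/h₂ > λE₁/(1+λh₁). Equality gives the switch point.
λE₁h₂ = E₂ + λE₂h₁ ⇒ λ = E₂/(E₁h₂ − E₂h₁) = 13/(250 − 120.9) = 0.1007 per s.

0.101 per s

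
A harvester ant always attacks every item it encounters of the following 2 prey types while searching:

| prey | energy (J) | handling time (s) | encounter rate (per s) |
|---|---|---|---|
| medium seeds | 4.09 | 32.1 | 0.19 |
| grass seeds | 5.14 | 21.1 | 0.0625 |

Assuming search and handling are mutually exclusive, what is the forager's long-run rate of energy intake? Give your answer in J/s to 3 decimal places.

0.130 J/s

R = (0.19×4.09 + 0.0625×5.14) / (1 + 0.19×32.1 + 0.0625×21.1) = 1.098/8.418 = 0.1305 J/s.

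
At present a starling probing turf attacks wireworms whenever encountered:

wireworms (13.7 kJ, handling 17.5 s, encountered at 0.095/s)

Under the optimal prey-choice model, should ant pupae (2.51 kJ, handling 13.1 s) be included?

On wireworms alone, R = ΣλE/(1+Σλh) = 1.301/2.663 = 0.4888 kJ/s.
Profitability of ant pupae: 2.51/13.1 = 0.1916 kJ/s.
Since 0.1916 < R, time spent handling ant pupae is better spent searching.

No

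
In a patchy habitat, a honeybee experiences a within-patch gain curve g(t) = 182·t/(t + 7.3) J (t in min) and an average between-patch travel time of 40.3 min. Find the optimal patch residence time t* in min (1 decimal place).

17.2 min

By the marginal value theorem, leave when the instantaneous gain rate g'(t) equals the habitat-wide average g(t)/(T + t).
g'(t) = 182·7.3/(t + 7.3)². Setting 182·7.3/(t+7.3)² = 182t/[(t+7.3)(40.3+t)] gives 7.3(40.3+t) = t(t+7.3), so t² = 7.3×40.3 = 294.2.
t* = √294.2 = 17.15 min.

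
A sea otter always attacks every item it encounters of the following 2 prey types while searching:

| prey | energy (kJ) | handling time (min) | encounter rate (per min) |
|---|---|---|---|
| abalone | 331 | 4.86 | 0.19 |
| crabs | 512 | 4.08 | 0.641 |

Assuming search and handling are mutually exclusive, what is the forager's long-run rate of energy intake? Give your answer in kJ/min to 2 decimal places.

Energy encountered per unit search time: 0.19×331 + 0.641×512 = 391.1 kJ/min.
Handling time per unit search time: 0.19×4.86 + 0.641×4.08 = 3.539.
Rate = 391.1/(1 + 3.539) = 86.17 kJ/min.

86.17 kJ/min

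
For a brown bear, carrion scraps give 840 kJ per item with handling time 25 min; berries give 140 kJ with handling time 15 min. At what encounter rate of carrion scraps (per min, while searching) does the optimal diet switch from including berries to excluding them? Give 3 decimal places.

At the threshold, the rate on carrion scraps alone equals the profitability of berries: λ·840/(1 + λ·25) = 140/15 = 9.333.
Rearranging, λ(840 − 9.333×25) = 9.333, so λ = 9.333/606.7 = 0.01538 per min.

0.015 per min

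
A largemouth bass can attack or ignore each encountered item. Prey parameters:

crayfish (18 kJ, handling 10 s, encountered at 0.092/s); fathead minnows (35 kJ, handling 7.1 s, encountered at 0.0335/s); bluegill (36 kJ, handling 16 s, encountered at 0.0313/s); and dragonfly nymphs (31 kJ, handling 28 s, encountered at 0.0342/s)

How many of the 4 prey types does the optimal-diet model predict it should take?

Profitabilities (E/h, kJ/s): fathead minnows 4.93, bluegill 2.25, crayfish 1.8, dragonfly nymphs 1.11. Add prey in this order while the next type's profitability exceeds the intake rate on those already taken.
Rate on top 1: 0.9472. bluegill: 2.25 > 0.9472 → include.
Rate on top 2: 1.322. crayfish: 1.8 > 1.322 → include.
Rate on top 3: 1.488. dragonfly nymphs: 1.11 < 1.488 → exclude; stop.
Optimal diet: fathead minnows, bluegill, crayfish — 3 of 4 types.

3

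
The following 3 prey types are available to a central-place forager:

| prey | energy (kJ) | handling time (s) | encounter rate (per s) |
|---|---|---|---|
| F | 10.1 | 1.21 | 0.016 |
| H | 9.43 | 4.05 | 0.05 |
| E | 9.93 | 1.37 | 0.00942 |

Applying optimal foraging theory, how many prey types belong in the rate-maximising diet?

Profitabilities (E/h, kJ/s): F 8.35, E 7.25, H 2.33. Add prey in this order while the next type's profitability exceeds the intake rate on those already taken.
Rate on top 1: 0.1585. E: 7.25 > 0.1585 → include.
Rate on top 2: 0.2472. H: 2.33 > 0.2472 → include.
Optimal diet: F, E, H — 3 of 3 types.

3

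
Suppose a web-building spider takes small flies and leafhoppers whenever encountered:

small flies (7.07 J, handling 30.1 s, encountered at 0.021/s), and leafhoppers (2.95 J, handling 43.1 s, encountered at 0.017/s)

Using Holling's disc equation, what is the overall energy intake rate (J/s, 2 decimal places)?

R = Σλ_iE_i / (1 + Σλ_ih_i)
Numerator: 0.021×7.07 + 0.017×2.95 = 0.1986
Denominator: 1 + 0.021×30.1 + 0.017×43.1 = 2.365
R = 0.1986/2.365 = 0.08399 J/s

0.08 J/s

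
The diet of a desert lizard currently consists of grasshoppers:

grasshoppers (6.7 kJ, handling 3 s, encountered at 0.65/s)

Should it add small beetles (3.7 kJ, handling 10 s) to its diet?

Current rate: (0.65×6.7)/(1 + 0.65×3) = 1.476 kJ/s.
small beetles: E/h = 3.7/10 = 0.37 kJ/s.
0.37 < 1.476, so adding small beetles would lower the average — exclude it.

No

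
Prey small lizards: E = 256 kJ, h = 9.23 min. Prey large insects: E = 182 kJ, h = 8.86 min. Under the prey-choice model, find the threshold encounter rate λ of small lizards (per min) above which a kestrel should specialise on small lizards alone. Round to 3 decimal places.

At the threshold, the rate on small lizards alone equals the profitability of large insects: λ·256/(1 + λ·9.23) = 182/8.86 = 20.54.
Rearranging, λ(256 − 20.54×9.23) = 20.54, so λ = 20.54/66.4 = 0.3094 per min.

0.309 per min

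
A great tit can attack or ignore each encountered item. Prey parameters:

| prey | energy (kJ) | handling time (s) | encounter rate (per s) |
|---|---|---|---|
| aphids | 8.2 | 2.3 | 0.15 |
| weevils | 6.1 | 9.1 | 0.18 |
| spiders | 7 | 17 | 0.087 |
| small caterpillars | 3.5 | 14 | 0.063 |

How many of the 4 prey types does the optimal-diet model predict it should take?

Profitabilities (E/h, kJ/s): aphids 3.57, weevils 0.67, spiders 0.412, small caterpillars 0.25. Add prey in this order while the next type's profitability exceeds the intake rate on those already taken.
Rate on top 1: 0.9145. weevils: 0.67 < 0.9145 → exclude; stop.
Optimal diet: aphids — 1 of 4 types.

1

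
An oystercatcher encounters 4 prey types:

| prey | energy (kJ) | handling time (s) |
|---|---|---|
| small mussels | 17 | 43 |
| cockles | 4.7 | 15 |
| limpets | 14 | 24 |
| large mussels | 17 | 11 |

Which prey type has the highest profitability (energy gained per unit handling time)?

Profitability E/h (kJ/s): small mussels = 17/43 = 0.395, cockles = 4.7/15 = 0.313, limpets = 14/24 = 0.583, large mussels = 17/11 = 1.55.
Ranked: large mussels > limpets > small mussels > cockles.

large mussels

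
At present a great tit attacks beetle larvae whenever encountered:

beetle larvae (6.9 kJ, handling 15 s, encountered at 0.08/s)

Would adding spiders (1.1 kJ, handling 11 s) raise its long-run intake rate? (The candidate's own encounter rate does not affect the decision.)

On beetle larvae alone, R = ΣλE/(1+Σλh) = 0.552/2.2 = 0.2509 kJ/s.
Profitability of spiders: 1.1/11 = 0.1 kJ/s.
Since 0.1 < R, time spent handling spiders is better spent searching.

No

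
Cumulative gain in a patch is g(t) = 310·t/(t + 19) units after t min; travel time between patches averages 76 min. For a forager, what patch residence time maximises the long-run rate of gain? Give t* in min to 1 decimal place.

38.0 min

Maximise g(t)/(T+t): set derivative to zero → g'(t)(T+t) = g(t).
g'(t) = 310·19/(t + 19)². Setting 310·19/(t+19)² = 310t/[(t+19)(76+t)] gives 19(76+t) = t(t+19), so t² = 19×76 = 1444.
t* = √1444 = 38 min.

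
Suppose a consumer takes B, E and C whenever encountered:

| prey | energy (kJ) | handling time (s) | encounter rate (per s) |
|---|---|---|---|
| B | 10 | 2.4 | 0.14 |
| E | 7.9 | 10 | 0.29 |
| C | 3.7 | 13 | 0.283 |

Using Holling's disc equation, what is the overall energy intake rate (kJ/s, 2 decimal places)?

Energy encountered per unit search time: 0.14×10 + 0.29×7.9 + 0.283×3.7 = 4.738 kJ/s.
Handling time per unit search time: 0.14×2.4 + 0.29×10 + 0.283×13 = 6.915.
Rate = 4.738/(1 + 6.915) = 0.5986 kJ/s.

0.60 kJ/s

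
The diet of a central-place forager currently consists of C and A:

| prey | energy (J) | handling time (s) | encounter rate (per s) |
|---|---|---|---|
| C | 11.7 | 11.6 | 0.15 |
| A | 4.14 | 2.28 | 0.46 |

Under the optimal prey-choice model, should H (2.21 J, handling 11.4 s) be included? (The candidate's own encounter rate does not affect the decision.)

No

Intake rate on the current diet: R = (0.15×11.7 + 0.46×4.14) / (1 + 0.15×11.6 + 0.46×2.28) = 3.659/3.789 = 0.9658 J/s.
Profitability of H: 2.21/11.4 = 0.1939 J/s.
0.1939 < 0.9658, so adding H would lower the average — exclude it.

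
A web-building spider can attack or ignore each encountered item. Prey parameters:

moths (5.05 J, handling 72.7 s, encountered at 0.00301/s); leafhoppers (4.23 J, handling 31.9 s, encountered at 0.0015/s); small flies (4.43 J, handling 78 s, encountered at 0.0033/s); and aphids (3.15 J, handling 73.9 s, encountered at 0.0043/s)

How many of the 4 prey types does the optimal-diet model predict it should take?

E/h in descending order: leafhoppers 0.133, moths 0.0695, small flies 0.0568, aphids 0.0426 J/s. The optimal diet is the largest prefix of this list for which every included type satisfies E_i/h_i > R on the types above it.
Rate on top 1: 0.006055. moths: 0.0695 > 0.006055 → include.
Rate on top 2: 0.01701. small flies: 0.0568 > 0.01701 → include.
Rate on top 3: 0.02373. aphids: 0.0426 > 0.02373 → include.
Optimal diet: leafhoppers, moths, small flies, aphids — 4 of 4 types.

4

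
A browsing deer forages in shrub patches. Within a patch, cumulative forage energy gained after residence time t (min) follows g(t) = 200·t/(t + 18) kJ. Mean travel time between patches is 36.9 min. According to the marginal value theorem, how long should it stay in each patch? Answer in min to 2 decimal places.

Optimal t* satisfies g'(t*) = g(t*)/(T + t*).
g'(t) = 200·18/(t + 18)². Setting 200·18/(t+18)² = 200t/[(t+18)(36.9+t)] gives 18(36.9+t) = t(t+18), so t² = 18×36.9 = 664.2.
t* = √664.2 = 25.77 min.

25.77 min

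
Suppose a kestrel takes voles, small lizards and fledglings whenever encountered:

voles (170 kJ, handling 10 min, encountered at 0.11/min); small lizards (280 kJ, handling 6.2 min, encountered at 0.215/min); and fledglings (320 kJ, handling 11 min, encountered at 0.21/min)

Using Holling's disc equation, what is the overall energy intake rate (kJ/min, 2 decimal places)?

25.44 kJ/min

R = Σλ_iE_i / (1 + Σλ_ih_i)
Numerator: 0.11×170 + 0.215×280 + 0.21×320 = 146.1
Denominator: 1 + 0.11×10 + 0.215×6.2 + 0.21×11 = 5.743
R = 146.1/5.743 = 25.44 kJ/min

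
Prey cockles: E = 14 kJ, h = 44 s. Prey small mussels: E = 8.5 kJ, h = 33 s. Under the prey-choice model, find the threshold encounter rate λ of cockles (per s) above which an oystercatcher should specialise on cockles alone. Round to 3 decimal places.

0.097 per s

Drop small mussels once their profitability E₂/h₂ falls below the rate achievable on cockles alone: E₂/h₂ = λE₁/(1 + λh₁).
Solve for λ: λE₁h₂ = E₂(1 + λh₁) → λ(E₁h₂ − E₂h₁) = E₂ → λ = E₂/(E₁h₂ − E₂h₁).
λ = 8.5/(14×33 − 8.5×44) = 8.5/88 = 0.09659 per s.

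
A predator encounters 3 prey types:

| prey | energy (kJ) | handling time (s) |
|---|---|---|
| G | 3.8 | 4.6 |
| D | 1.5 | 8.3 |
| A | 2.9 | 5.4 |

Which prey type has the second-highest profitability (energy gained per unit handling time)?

A

Profitability E/h (kJ/s): G = 3.8/4.6 = 0.826, D = 1.5/8.3 = 0.181, A = 2.9/5.4 = 0.537.
Ranked: G > A > D.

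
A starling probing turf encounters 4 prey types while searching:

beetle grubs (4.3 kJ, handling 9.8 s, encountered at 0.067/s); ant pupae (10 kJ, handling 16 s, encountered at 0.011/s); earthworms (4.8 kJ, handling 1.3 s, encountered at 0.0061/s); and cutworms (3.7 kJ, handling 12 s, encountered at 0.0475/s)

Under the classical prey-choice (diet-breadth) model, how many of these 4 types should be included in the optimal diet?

4

Rank by E/h (kJ/s): earthworms 3.69, ant pupae 0.625, beetle grubs 0.439, cutworms 0.308. Include each in turn until the next type's E/h falls below the running intake rate.
Rate on top 1: 0.02905. ant pupae: 0.625 > 0.02905 → include.
Rate on top 2: 0.1176. beetle grubs: 0.439 > 0.1176 → include.
Rate on top 3: 0.2322. cutworms: 0.308 > 0.2322 → include.
Optimal diet: earthworms, ant pupae, beetle grubs, cutworms — 4 of 4 types.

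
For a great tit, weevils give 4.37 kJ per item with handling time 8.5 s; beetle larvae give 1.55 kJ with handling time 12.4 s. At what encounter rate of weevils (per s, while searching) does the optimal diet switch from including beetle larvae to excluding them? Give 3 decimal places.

The zero-one rule: include beetle larvae iff E₂/h₂ > λE₁/(1+λh₁). Equality gives the switch point.
λE₁h₂ = E₂ + λE₂h₁ ⇒ λ = E₂/(E₁h₂ − E₂h₁) = 1.55/(54.19 − 13.18) = 0.03779 per s.

0.038 per s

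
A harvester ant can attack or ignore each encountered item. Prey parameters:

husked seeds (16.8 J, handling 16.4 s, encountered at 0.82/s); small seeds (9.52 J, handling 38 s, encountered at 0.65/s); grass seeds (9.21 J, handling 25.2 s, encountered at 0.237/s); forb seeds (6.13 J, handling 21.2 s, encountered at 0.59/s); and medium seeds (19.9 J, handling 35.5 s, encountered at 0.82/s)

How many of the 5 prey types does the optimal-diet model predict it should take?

1

Rank by E/h (J/s): husked seeds 1.02, medium seeds 0.561, grass seeds 0.365, forb seeds 0.289, small seeds 0.251. Include each in turn until the next type's E/h falls below the running intake rate.
Rate on top 1: 0.9535. medium seeds: 0.561 < 0.9535 → exclude; stop.
Optimal diet: husked seeds — 1 of 5 types.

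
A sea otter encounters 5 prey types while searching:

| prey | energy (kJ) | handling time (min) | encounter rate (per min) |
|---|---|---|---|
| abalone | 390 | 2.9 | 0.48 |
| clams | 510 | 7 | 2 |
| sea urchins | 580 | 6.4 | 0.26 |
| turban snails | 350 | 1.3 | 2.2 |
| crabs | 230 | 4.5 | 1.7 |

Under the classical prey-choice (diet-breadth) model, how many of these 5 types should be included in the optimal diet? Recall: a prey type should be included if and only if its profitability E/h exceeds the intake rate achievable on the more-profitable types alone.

1

Rank by E/h (kJ/min): turban snails 269, abalone 134, sea urchins 90.6, clams 72.9, crabs 51.1. Include each in turn until the next type's E/h falls below the running intake rate.
Rate on top 1: 199.5. abalone: 134 < 199.5 → exclude; stop.
Optimal diet: turban snails — 1 of 5 types.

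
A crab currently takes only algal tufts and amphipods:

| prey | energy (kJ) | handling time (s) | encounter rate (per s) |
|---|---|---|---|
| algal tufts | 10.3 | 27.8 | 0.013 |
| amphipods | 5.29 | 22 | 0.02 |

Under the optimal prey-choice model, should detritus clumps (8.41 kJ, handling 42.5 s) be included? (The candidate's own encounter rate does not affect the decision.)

Intake rate on the current diet: R = (0.013×10.3 + 0.02×5.29) / (1 + 0.013×27.8 + 0.02×22) = 0.2397/1.801 = 0.1331 kJ/s.
Profitability of detritus clumps: 8.41/42.5 = 0.1979 kJ/s.
0.1979 > 0.1331, so adding detritus clumps raises the average — include it.

Yes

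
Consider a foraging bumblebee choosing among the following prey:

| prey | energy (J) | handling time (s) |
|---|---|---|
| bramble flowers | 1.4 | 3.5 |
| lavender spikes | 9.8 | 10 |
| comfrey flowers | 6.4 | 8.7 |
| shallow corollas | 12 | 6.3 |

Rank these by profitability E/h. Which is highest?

shallow corollas

In descending order of E/h:
shallow corollas: 12/6.3 = 1.9 J/s
lavender spikes: 9.8/10 = 0.98 J/s
comfrey flowers: 6.4/8.7 = 0.736 J/s
bramble flowers: 1.4/3.5 = 0.4 J/s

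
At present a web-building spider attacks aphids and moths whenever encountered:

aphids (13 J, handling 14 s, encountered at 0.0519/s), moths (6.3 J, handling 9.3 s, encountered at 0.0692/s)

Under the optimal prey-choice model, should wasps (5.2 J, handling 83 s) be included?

No

Current rate: (0.0519×13 + 0.0692×6.3)/(1 + 0.0519×14 + 0.0692×9.3) = 0.4686 J/s.
wasps: E/h = 5.2/83 = 0.06265 J/s.
Since 0.06265 < R, time spent handling wasps is better spent searching.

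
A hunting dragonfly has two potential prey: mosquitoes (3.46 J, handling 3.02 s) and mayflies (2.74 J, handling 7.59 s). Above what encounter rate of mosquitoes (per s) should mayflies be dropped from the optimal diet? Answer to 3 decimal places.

At the threshold, the rate on mosquitoes alone equals the profitability of mayflies: λ·3.46/(1 + λ·3.02) = 2.74/7.59 = 0.361.
Rearranging, λ(3.46 − 0.361×3.02) = 0.361, so λ = 0.361/2.37 = 0.1523 per s.

0.152 per s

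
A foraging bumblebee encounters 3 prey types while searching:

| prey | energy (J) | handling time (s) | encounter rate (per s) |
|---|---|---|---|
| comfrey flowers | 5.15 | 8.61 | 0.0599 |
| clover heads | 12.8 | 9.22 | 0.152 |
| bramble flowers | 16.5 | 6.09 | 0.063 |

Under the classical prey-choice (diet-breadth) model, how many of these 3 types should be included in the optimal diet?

2

E/h in descending order: bramble flowers 2.71, clover heads 1.39, comfrey flowers 0.598 J/s. The optimal diet is the largest prefix of this list for which every included type satisfies E_i/h_i > R on the types above it.
Rate on top 1: 0.7513. clover heads: 1.39 > 0.7513 → include.
Rate on top 2: 1.072. comfrey flowers: 0.598 < 1.072 → exclude; stop.
Optimal diet: bramble flowers, clover heads — 2 of 3 types.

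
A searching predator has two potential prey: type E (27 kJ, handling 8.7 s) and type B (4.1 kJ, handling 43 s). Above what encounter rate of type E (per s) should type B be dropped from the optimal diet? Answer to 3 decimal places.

0.004 per s

Drop type B once their profitability E₂/h₂ falls below the rate achievable on type E alone: E₂/h₂ = λE₁/(1 + λh₁).
Solve for λ: λE₁h₂ = E₂(1 + λh₁) → λ(E₁h₂ − E₂h₁) = E₂ → λ = E₂/(E₁h₂ − E₂h₁).
λ = 4.1/(27×43 − 4.1×8.7) = 4.1/1125 = 0.003643 per s.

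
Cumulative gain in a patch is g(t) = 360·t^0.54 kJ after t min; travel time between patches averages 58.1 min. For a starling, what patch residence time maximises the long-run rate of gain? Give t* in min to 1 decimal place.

68.2 min

By the marginal value theorem, leave when the instantaneous gain rate g'(t) equals the habitat-wide average g(t)/(T + t).
g'(t) = 0.54·360·t^-0.46. Setting 0.54·360·t^-0.46 = 360·t^0.54/(58.1+t) gives 0.54(58.1+t) = t, so 0.46·t = 0.54×58.1.
t* = 0.54×58.1/0.46 = 68.2 min.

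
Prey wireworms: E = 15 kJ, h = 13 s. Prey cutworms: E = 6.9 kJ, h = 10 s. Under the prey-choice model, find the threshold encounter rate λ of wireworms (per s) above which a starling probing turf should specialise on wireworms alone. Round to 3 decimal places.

At the threshold, the rate on wireworms alone equals the profitability of cutworms: λ·15/(1 + λ·13) = 6.9/10 = 0.69.
Rearranging, λ(15 − 0.69×13) = 0.69, so λ = 0.69/6.03 = 0.1144 per s.

0.114 per s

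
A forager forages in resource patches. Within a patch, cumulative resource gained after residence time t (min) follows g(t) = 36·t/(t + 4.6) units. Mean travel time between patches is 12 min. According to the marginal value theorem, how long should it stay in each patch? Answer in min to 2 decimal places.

Optimal t* satisfies g'(t*) = g(t*)/(T + t*).
g'(t) = 36·4.6/(t + 4.6)². Setting 36·4.6/(t+4.6)² = 36t/[(t+4.6)(12+t)] gives 4.6(12+t) = t(t+4.6), so t² = 4.6×12 = 55.2.
t* = √55.2 = 7.43 min.

7.43 min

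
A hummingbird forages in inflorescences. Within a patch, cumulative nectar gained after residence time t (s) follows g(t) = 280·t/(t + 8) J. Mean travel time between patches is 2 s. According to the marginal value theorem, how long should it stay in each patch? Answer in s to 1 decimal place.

4.0 s

Maximise g(t)/(T+t): set derivative to zero → g'(t)(T+t) = g(t).
g'(t) = 280·8/(t + 8)². Setting 280·8/(t+8)² = 280t/[(t+8)(2+t)] gives 8(2+t) = t(t+8), so t² = 8×2 = 16.
t* = √16 = 4 s.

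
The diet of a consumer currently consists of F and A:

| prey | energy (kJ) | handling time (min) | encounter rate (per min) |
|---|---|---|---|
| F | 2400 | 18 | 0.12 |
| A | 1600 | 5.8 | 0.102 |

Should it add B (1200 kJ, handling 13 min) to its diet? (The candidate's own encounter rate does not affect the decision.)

On F and A alone, R = ΣλE/(1+Σλh) = 451.2/3.752 = 120.3 kJ/min.
B: E/h = 1200/13 = 92.31 kJ/min.
Since 92.31 < R, time spent handling B is better spent searching.

No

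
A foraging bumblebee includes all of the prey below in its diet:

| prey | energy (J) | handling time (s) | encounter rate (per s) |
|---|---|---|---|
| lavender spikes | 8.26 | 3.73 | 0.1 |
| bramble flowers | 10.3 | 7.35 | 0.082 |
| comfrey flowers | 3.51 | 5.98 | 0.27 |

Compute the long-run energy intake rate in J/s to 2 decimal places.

0.73 J/s

Energy encountered per unit search time: 0.1×8.26 + 0.082×10.3 + 0.27×3.51 = 2.618 J/s.
Handling time per unit search time: 0.1×3.73 + 0.082×7.35 + 0.27×5.98 = 2.59.
Rate = 2.618/(1 + 2.59) = 0.7293 J/s.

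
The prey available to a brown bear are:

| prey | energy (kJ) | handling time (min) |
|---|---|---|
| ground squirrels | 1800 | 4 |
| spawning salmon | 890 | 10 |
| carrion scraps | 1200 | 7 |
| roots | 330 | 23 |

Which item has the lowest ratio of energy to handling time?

In descending order of E/h:
ground squirrels: 1800/4 = 450 kJ/min
carrion scraps: 1200/7 = 171 kJ/min
spawning salmon: 890/10 = 89 kJ/min
roots: 330/23 = 14.3 kJ/min

roots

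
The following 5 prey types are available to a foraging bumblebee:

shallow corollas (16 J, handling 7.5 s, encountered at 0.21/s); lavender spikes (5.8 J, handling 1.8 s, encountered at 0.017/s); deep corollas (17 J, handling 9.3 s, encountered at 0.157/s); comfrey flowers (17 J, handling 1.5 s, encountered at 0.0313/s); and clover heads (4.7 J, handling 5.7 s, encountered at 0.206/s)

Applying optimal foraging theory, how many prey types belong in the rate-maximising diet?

4

Rank by E/h (J/s): comfrey flowers 11.3, lavender spikes 3.22, shallow corollas 2.13, deep corollas 1.83, clover heads 0.825. Include each in turn until the next type's E/h falls below the running intake rate.
Rate on top 1: 0.5082. lavender spikes: 3.22 > 0.5082 → include.
Rate on top 2: 0.5853. shallow corollas: 2.13 > 0.5853 → include.
Rate on top 3: 1.504. deep corollas: 1.83 > 1.504 → include.
Rate on top 4: 1.619. clover heads: 0.825 < 1.619 → exclude; stop.
Optimal diet: comfrey flowers, lavender spikes, shallow corollas, deep corollas — 4 of 5 types.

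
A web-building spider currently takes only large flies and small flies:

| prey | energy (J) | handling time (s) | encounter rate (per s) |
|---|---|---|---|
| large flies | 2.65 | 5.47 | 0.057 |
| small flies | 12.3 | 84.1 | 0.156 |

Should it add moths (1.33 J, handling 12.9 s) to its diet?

Current rate: (0.057×2.65 + 0.156×12.3)/(1 + 0.057×5.47 + 0.156×84.1) = 0.1434 J/s.
moths: E/h = 1.33/12.9 = 0.1031 J/s.
0.1031 < 0.1434, so adding moths would lower the average — exclude it.

No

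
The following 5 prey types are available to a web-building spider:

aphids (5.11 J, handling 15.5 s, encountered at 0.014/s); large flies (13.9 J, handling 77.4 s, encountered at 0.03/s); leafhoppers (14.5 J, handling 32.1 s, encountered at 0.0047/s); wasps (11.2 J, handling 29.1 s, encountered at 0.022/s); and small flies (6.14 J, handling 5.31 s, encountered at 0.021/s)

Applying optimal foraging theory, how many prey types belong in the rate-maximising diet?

Rank by E/h (J/s): small flies 1.16, leafhoppers 0.452, wasps 0.385, aphids 0.33, large flies 0.18. Include each in turn until the next type's E/h falls below the running intake rate.
Rate on top 1: 0.116. leafhoppers: 0.452 > 0.116 → include.
Rate on top 2: 0.1561. wasps: 0.385 > 0.1561 → include.
Rate on top 3: 0.2331. aphids: 0.33 > 0.2331 → include.
Rate on top 4: 0.243. large flies: 0.18 < 0.243 → exclude; stop.
Optimal diet: small flies, leafhoppers, wasps, aphids — 4 of 5 types.

4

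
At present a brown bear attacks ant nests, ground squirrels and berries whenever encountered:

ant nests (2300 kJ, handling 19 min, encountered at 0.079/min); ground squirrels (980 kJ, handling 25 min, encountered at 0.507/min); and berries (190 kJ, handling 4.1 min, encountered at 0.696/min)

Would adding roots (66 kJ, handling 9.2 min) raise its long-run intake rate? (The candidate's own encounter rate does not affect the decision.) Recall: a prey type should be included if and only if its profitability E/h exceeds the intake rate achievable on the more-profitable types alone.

No

Intake rate on the current diet: R = (0.079×2300 + 0.507×980 + 0.696×190) / (1 + 0.079×19 + 0.507×25 + 0.696×4.1) = 810.8/18.03 = 44.97 kJ/min.
roots: E/h = 66/9.2 = 7.174 kJ/min.
7.174 < 44.97, so adding roots would lower the average — exclude it.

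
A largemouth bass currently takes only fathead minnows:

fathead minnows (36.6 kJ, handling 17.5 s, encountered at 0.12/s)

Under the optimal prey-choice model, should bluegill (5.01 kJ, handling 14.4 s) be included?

Current rate: (0.12×36.6)/(1 + 0.12×17.5) = 1.417 kJ/s.
Profitability of bluegill: 5.01/14.4 = 0.3479 kJ/s.
Since 0.3479 < R, time spent handling bluegill is better spent searching.

No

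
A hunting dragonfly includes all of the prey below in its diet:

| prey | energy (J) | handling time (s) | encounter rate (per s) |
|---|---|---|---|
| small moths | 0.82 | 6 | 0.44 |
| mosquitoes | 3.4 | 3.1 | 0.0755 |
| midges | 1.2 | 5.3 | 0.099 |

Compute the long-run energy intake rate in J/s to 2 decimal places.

Energy encountered per unit search time: 0.44×0.82 + 0.0755×3.4 + 0.099×1.2 = 0.7363 J/s.
Handling time per unit search time: 0.44×6 + 0.0755×3.1 + 0.099×5.3 = 3.399.
Rate = 0.7363/(1 + 3.399) = 0.1674 J/s.

0.17 J/s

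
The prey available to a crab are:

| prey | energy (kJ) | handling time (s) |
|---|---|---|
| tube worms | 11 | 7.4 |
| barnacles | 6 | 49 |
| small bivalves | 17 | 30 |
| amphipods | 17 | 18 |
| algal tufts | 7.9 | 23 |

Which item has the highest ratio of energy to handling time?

In descending order of E/h:
tube worms: 11/7.4 = 1.49 kJ/s
amphipods: 17/18 = 0.944 kJ/s
small bivalves: 17/30 = 0.567 kJ/s
algal tufts: 7.9/23 = 0.343 kJ/s
barnacles: 6/49 = 0.122 kJ/s

tube worms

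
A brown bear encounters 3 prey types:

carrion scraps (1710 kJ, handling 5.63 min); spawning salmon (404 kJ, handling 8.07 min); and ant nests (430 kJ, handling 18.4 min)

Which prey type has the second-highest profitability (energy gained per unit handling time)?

spawning salmon

Profitability E/h (kJ/min): carrion scraps = 1710/5.63 = 304, spawning salmon = 404/8.07 = 50.1, ant nests = 430/18.4 = 23.4.
Ranked: carrion scraps > spawning salmon > ant nests.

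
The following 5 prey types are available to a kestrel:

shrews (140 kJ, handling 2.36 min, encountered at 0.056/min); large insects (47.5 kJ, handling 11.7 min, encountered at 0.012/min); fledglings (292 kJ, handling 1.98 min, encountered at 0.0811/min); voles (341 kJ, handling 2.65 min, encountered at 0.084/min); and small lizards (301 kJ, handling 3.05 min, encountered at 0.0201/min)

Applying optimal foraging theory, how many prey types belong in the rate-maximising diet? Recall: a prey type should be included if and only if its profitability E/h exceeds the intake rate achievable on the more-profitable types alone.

Rank by E/h (kJ/min): fledglings 147, voles 129, small lizards 98.7, shrews 59.3, large insects 4.06. Include each in turn until the next type's E/h falls below the running intake rate.
Rate on top 1: 20.4. voles: 129 > 20.4 → include.
Rate on top 2: 37.83. small lizards: 98.7 > 37.83 → include.
Rate on top 3: 40.41. shrews: 59.3 > 40.41 → include.
Rate on top 4: 42. large insects: 4.06 < 42 → exclude; stop.
Optimal diet: fledglings, voles, small lizards, shrews — 4 of 5 types.

4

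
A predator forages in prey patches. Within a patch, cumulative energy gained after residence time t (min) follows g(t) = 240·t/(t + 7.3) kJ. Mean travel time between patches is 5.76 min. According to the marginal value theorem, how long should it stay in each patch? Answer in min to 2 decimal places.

6.48 min

Maximise g(t)/(T+t): set derivative to zero → g'(t)(T+t) = g(t).
g'(t) = 240·7.3/(t + 7.3)². Setting 240·7.3/(t+7.3)² = 240t/[(t+7.3)(5.76+t)] gives 7.3(5.76+t) = t(t+7.3), so t² = 7.3×5.76 = 42.05.
t* = √42.05 = 6.484 min.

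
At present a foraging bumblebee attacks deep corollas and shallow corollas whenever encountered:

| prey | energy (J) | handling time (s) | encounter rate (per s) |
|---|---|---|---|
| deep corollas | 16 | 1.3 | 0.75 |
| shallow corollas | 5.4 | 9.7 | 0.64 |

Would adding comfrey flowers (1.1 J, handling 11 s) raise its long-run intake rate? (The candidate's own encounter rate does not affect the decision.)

No

On deep corollas and shallow corollas alone, R = ΣλE/(1+Σλh) = 15.46/8.183 = 1.889 J/s.
comfrey flowers: E/h = 1.1/11 = 0.1 J/s.
Since 0.1 < R, time spent handling comfrey flowers is better spent searching.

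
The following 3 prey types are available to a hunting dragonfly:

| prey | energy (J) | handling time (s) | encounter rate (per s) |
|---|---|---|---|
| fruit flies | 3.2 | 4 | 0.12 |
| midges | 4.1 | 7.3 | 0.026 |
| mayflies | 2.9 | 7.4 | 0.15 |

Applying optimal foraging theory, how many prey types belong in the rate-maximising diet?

3

Rank by E/h (J/s): fruit flies 0.8, midges 0.562, mayflies 0.392. Include each in turn until the next type's E/h falls below the running intake rate.
Rate on top 1: 0.2595. midges: 0.562 > 0.2595 → include.
Rate on top 2: 0.2938. mayflies: 0.392 > 0.2938 → include.
Optimal diet: fruit flies, midges, mayflies — 3 of 3 types.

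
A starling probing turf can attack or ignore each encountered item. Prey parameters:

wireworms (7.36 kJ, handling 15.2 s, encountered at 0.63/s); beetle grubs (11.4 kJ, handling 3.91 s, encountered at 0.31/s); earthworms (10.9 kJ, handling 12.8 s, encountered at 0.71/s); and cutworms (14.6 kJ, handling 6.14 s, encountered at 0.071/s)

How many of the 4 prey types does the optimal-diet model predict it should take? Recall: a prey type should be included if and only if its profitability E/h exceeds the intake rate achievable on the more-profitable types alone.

Rank by E/h (kJ/s): beetle grubs 2.92, cutworms 2.38, earthworms 0.852, wireworms 0.484. Include each in turn until the next type's E/h falls below the running intake rate.
Rate on top 1: 1.598. cutworms: 2.38 > 1.598 → include.
Rate on top 2: 1.726. earthworms: 0.852 < 1.726 → exclude; stop.
Optimal diet: beetle grubs, cutworms — 2 of 4 types.

2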